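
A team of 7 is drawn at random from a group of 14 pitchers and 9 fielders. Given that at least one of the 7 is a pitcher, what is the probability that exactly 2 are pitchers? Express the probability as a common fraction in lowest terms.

3822/81707

Work in counts. Selections with at least one pitcher: C(23,7) − C(9,7) = 245157 − 36 = 245121.
Of those, selections where exactly 2 are pitchers: C(14,2)·C(9,5) = 91·126 = 11466.
Conditional probability = 11466/245121 = 3822/81707.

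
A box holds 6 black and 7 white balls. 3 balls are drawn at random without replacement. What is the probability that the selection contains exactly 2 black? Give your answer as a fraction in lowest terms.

105/286

Total number of selections: C(13,3) = 286.
Selections with exactly 2 black: choose 2 of the 6 black and 1 of the 7 white, C(6,2)·C(7,1) = 15·7 = 105.
Probability = 105/286.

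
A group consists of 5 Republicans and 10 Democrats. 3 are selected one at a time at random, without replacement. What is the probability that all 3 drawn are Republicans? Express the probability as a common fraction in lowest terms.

Multiply the conditional probabilities at each draw: 5/15 · 4/14 · 3/13 = 60/2730 = 2/91.

2/91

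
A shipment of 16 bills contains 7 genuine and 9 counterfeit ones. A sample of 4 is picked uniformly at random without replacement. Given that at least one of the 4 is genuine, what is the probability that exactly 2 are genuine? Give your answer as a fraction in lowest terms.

54/121

Work in counts. Selections with at least one genuine: C(16,4) − C(9,4) = 1820 − 126 = 1694.
Of those, selections where exactly 2 are genuine: C(7,2)·C(9,2) = 21·36 = 756.
Conditional probability = 756/1694 = 54/121.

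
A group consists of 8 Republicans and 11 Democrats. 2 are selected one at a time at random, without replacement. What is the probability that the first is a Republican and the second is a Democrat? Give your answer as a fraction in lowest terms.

44/171

Multiply the conditional probabilities at each draw: 8/19 · 11/18 = 88/342 = 44/171.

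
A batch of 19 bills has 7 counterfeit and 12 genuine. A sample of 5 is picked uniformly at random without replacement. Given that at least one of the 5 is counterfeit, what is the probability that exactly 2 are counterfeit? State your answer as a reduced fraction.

55/129

Work in counts. Selections with at least one counterfeit: C(19,5) − C(12,5) = 11628 − 792 = 10836.
Of those, selections where exactly 2 are counterfeit: C(7,2)·C(12,3) = 21·220 = 4620.
Conditional probability = 4620/10836 = 55/129.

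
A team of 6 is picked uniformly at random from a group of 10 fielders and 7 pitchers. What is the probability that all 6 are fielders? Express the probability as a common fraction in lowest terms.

15/884

There are C(17,6) = 12376 possible selections.
Selections with all fielders: C(10,6) = 210.
Probability = 210/12376 = 15/884.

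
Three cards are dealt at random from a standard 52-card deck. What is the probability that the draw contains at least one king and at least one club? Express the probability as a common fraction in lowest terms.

There are C(52,3) = 22100 possible draws.
By inclusion-exclusion on the complements, draws missing all kings or all clubs: C(48,3) + C(39,3) − C(36,3) = 17296 + 9139 − 7140 = 19295.
So draws with at least one of each: 22100 − 19295 = 2805, probability 2805/22100 = 33/260.

33/260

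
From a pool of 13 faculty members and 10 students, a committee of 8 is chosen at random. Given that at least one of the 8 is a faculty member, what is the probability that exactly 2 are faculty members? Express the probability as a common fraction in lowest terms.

420/12571

Work in counts. Selections with at least one faculty member: C(23,8) − C(10,8) = 490314 − 45 = 490269.
Of those, selections where exactly 2 are faculty members: C(13,2)·C(10,6) = 78·210 = 16380.
Conditional probability = 16380/490269 = 420/12571.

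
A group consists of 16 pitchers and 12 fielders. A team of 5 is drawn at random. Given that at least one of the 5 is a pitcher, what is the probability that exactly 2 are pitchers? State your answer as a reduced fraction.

Work in counts. Selections with at least one pitcher: C(28,5) − C(12,5) = 98280 − 792 = 97488.
Of those, selections where exactly 2 are pitchers: C(16,2)·C(12,3) = 120·220 = 26400.
Conditional probability = 26400/97488 = 550/2031.

550/2031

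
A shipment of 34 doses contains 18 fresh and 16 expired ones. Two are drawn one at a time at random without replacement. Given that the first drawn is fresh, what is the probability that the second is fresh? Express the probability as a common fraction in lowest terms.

After removing one fresh, 33 remain: 17 fresh and 16 expired.
So the probability the next is fresh is 17/33.

17/33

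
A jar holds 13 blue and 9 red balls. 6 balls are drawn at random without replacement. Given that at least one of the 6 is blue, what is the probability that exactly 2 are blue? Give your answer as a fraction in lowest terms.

12/91

Work in counts. Selections with at least one blue: C(22,6) − C(9,6) = 74613 − 84 = 74529.
Of those, selections where exactly 2 are blue: C(13,2)·C(9,4) = 78·126 = 9828.
Conditional probability = 9828/74529 = 12/91.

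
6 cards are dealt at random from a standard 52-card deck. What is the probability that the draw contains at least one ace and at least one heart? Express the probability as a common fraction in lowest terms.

There are C(52,6) = 20358520 possible draws.
By inclusion-exclusion on the complements, draws missing all aces or all hearts: C(48,6) + C(39,6) − C(36,6) = 12271512 + 3262623 − 1947792 = 13586343.
So draws with at least one of each: 20358520 − 13586343 = 6772177, probability 6772177/20358520.

6772177/20358520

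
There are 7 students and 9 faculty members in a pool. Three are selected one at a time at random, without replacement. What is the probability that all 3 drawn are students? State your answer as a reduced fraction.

1/16

Multiply the conditional probabilities at each draw: 7/16 · 6/15 · 5/14 = 210/3360 = 1/16.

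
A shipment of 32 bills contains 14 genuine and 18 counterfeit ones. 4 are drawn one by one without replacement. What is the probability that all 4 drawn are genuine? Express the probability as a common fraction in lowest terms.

1001/35960

Multiply the conditional probabilities at each draw: 14/32 · 13/31 · 12/30 · 11/29 = 24024/863040 = 1001/35960.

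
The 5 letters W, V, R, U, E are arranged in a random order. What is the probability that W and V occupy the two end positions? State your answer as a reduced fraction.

1/10

There are 5! = 120 arrangements.
Place W and V at the ends in 2 ways, arrange the remaining 3 in 3! = 6 ways: 2·6 = 12.
Probability = 12/120 = 1/10.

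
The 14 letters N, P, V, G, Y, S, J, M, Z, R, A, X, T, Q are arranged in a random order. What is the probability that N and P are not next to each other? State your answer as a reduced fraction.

There are 14! = 87178291200 arrangements.
Arrangements with N and P adjacent: 2·13! = 12454041600.
So not adjacent: 87178291200 − 12454041600 = 74724249600, probability 74724249600/87178291200 = 6/7.

6/7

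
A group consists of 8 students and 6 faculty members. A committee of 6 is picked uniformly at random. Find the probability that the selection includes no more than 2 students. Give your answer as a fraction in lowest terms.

Total selections: C(14,6) = 3003.
Favorable selections (no more than 2 students): C(8,0)·C(6,6) + C(8,1)·C(6,5) + C(8,2)·C(6,4) = 1 + 48 + 420 = 469.
Probability = 469/3003 = 67/429.

67/429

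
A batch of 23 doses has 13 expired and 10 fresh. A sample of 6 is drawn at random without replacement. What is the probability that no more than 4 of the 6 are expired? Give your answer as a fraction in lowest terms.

There are C(23,6) = 100947 ways to choose the 6.
Count the complement (more than 4 expired): C(13,5)·C(10,1) + C(13,6)·C(10,0) = 12870 + 1716 = 14586.
Probability = 1 − 14586/100947 = 86361/100947 = 2617/3059.

2617/3059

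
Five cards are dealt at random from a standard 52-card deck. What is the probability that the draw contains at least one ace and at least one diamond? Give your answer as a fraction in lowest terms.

There are C(52,5) = 2598960 possible draws.
By inclusion-exclusion on the complements, draws missing all aces or all diamonds: C(48,5) + C(39,5) − C(36,5) = 1712304 + 575757 − 376992 = 1911069.
So draws with at least one of each: 2598960 − 1911069 = 687891, probability 687891/2598960 = 229297/866320.

229297/866320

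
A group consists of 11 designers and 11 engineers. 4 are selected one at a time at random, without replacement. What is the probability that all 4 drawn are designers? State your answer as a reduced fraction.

6/133

Multiply the conditional probabilities at each draw: 11/22 · 10/21 · 9/20 · 8/19 = 7920/175560 = 6/133.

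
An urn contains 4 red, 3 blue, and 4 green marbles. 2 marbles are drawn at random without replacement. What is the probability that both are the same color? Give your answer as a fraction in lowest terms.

3/11

There are C(11,2) = 55 ways to draw 2 marbles.
All same color: C(4,2) + C(3,2) + C(4,2) = 6 + 3 + 6 = 15.
Probability = 15/55 = 3/11.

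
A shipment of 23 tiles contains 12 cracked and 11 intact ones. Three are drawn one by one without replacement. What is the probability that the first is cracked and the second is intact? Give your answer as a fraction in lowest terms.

Multiply the conditional probabilities at each draw: 12/23 · 11/22 = 132/506 = 6/23.

6/23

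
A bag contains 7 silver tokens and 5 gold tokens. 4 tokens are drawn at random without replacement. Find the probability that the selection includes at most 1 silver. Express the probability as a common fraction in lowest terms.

There are C(12,4) = 495 ways to choose the 4.
Favorable selections (at most 1 silver): C(7,0)·C(5,4) + C(7,1)·C(5,3) = 5 + 70 = 75.
Probability = 75/495 = 5/33.

5/33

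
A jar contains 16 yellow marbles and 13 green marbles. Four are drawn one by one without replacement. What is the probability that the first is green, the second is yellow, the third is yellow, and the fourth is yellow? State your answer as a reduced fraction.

Multiply the conditional probabilities at each draw: 13/29 · 16/28 · 15/27 · 14/26 = 43680/570024 = 20/261.

20/261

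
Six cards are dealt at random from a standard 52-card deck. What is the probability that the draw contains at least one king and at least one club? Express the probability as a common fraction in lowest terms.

6772177/20358520

There are C(52,6) = 20358520 possible draws.
By inclusion-exclusion on the complements, draws missing all kings or all clubs: C(48,6) + C(39,6) − C(36,6) = 12271512 + 3262623 − 1947792 = 13586343.
So draws with at least one of each: 20358520 − 13586343 = 6772177, probability 6772177/20358520.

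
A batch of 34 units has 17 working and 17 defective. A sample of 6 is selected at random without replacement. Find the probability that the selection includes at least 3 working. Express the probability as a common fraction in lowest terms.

13289/19778

There are C(34,6) = 1344904 ways to choose the 6.
Count the complement (fewer than 3 working): C(17,0)·C(17,6) + C(17,1)·C(17,5) + C(17,2)·C(17,4) = 12376 + 105196 + 323680 = 441252.
Probability = 1 − 441252/1344904 = 903652/1344904 = 13289/19778.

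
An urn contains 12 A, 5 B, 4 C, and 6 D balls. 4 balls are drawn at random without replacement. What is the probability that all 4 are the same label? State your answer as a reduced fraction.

86/2925

There are C(27,4) = 17550 ways to draw 4 balls.
All same label: C(12,4) + C(5,4) + C(4,4) + C(6,4) = 495 + 5 + 1 + 15 = 516.
Probability = 516/17550 = 86/2925.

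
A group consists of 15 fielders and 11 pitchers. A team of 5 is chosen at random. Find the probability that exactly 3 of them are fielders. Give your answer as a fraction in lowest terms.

Total number of selections: C(26,5) = 65780.
Selections with exactly 3 fielders: choose 3 of the 15 fielders and 2 of the 11 pitchers, C(15,3)·C(11,2) = 455·55 = 25025.
Probability = 25025/65780 = 35/92.

35/92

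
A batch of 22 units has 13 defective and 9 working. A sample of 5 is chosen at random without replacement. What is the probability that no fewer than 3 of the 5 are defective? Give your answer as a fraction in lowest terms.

Total selections: C(22,5) = 26334.
Favorable selections (no fewer than 3 defective): C(13,3)·C(9,2) + C(13,4)·C(9,1) + C(13,5)·C(9,0) = 10296 + 6435 + 1287 = 18018.
Probability = 18018/26334 = 13/19.

13/19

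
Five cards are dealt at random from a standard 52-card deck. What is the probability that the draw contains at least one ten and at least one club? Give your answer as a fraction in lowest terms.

There are C(52,5) = 2598960 possible draws.
By inclusion-exclusion on the complements, draws missing all tens or all clubs: C(48,5) + C(39,5) − C(36,5) = 1712304 + 575757 − 376992 = 1911069.
So draws with at least one of each: 2598960 − 1911069 = 687891, probability 687891/2598960 = 229297/866320.

229297/866320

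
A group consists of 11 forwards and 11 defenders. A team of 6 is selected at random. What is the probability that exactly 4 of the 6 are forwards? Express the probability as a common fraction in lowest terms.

550/2261

There are C(22,6) = 74613 ways to choose 6 from 22.
Selections with exactly 4 forwards: choose 4 of the 11 forwards and 2 of the 11 defenders, C(11,4)·C(11,2) = 330·55 = 18150.
Probability = 18150/74613 = 550/2261.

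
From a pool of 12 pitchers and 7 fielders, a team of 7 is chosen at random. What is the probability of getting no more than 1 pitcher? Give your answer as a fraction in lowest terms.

5/2964

There are C(19,7) = 50388 ways to choose the 7.
Favorable selections (no more than 1 pitcher): C(12,0)·C(7,7) + C(12,1)·C(7,6) = 1 + 84 = 85.
Probability = 85/50388 = 5/2964.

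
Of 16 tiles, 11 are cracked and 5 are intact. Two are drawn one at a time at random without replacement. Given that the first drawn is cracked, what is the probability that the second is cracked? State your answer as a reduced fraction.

2/3

After removing one cracked, 15 remain: 10 cracked and 5 intact.
So the probability the next is cracked is 10/15 = 2/3.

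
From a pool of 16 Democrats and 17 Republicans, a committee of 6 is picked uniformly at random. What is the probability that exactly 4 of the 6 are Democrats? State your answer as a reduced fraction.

2210/9889

There are C(33,6) = 1107568 ways to choose 6 from 33.
Selections with exactly 4 Democrats: choose 4 of the 16 Democrats and 2 of the 17 Republicans, C(16,4)·C(17,2) = 1820·136 = 247520.
Probability = 247520/1107568 = 2210/9889.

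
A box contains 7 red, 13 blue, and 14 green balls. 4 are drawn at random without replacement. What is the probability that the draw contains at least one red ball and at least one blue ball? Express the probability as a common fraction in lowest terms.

11921/23188

There are C(34,4) = 46376 possible draws.
By inclusion-exclusion on the complements, draws missing all red or all blue: C(27,4) + C(21,4) − C(14,4) = 17550 + 5985 − 1001 = 22534.
So draws with at least one of each: 46376 − 22534 = 23842, probability 23842/46376 = 11921/23188.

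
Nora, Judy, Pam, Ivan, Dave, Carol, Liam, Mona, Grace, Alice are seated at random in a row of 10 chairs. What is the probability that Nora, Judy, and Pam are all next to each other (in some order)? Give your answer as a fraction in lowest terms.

There are 10! = 3628800 arrangements.
Treat the three as one block: 8! placements × 3! orders within the block = 40320·6 = 241920.
Probability = 241920/3628800 = 1/15.

1/15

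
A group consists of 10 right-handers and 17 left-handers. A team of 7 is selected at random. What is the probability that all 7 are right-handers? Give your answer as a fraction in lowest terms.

4/29601

There are C(27,7) = 888030 possible selections.
Selections with all right-handers: C(10,7) = 120.
Probability = 120/888030 = 4/29601.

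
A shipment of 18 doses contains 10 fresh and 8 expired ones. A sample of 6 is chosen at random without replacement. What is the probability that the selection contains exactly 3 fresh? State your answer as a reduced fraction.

Total number of selections: C(18,6) = 18564.
Selections with exactly 3 fresh: choose 3 of the 10 fresh and 3 of the 8 expired, C(10,3)·C(8,3) = 120·56 = 6720.
Probability = 6720/18564 = 80/221.

80/221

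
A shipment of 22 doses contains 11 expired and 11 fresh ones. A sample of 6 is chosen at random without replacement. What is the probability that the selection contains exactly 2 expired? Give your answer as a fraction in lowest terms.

There are C(22,6) = 74613 ways to choose 6 from 22.
Selections with exactly 2 expired: choose 2 of the 11 expired and 4 of the 11 fresh, C(11,2)·C(11,4) = 55·330 = 18150.
Probability = 18150/74613 = 550/2261.

550/2261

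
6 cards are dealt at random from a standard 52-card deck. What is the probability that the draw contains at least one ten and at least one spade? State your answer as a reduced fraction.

There are C(52,6) = 20358520 possible draws.
By inclusion-exclusion on the complements, draws missing all tens or all spades: C(48,6) + C(39,6) − C(36,6) = 12271512 + 3262623 − 1947792 = 13586343.
So draws with at least one of each: 20358520 − 13586343 = 6772177, probability 6772177/20358520.

6772177/20358520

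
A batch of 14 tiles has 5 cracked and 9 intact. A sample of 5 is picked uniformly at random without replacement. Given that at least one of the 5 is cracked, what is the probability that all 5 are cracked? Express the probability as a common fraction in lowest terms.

1/1876

Work in counts. Selections with at least one cracked: C(14,5) − C(9,5) = 2002 − 126 = 1876.
Of those, selections where all 5 are cracked: C(5,5) = 1.
Conditional probability = 1/1876.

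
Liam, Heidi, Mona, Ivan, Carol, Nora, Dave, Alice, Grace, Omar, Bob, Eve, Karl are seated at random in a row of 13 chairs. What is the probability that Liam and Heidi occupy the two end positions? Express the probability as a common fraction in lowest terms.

1/78

There are 13! = 6227020800 arrangements.
Place Liam and Heidi at the ends in 2 ways, arrange the remaining 11 in 11! = 39916800 ways: 2·39916800 = 79833600.
Probability = 79833600/6227020800 = 1/78.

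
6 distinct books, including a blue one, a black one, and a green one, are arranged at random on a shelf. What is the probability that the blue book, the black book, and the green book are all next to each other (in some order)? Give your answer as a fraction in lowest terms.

There are 6! = 720 arrangements.
Treat the three as one block: 4! placements × 3! orders within the block = 24·6 = 144.
Probability = 144/720 = 1/5.

1/5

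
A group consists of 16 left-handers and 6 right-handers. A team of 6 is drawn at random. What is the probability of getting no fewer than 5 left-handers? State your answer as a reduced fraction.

There are C(22,6) = 74613 ways to choose the 6.
Favorable selections (no fewer than 5 left-handers): C(16,5)·C(6,1) + C(16,6)·C(6,0) = 26208 + 8008 = 34216.
Probability = 34216/74613 = 4888/10659.

4888/10659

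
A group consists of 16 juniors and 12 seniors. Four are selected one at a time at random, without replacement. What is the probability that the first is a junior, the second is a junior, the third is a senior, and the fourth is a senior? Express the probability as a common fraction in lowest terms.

88/1365

Multiply the conditional probabilities at each draw: 16/28 · 15/27 · 12/26 · 11/25 = 31680/491400 = 88/1365.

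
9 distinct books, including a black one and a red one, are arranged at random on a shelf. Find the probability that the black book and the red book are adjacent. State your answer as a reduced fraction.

2/9

There are 9! = 362880 arrangements.
Treat the black book and the red book as a block: 8! arrangements of the blocks × 2 orders within the block = 2·40320 = 80640.
Probability = 80640/362880 = 2/9.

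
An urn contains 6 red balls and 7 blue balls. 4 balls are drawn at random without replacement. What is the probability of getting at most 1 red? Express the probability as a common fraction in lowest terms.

49/143

There are C(13,4) = 715 ways to choose the 4.
Favorable selections (at most 1 red): C(6,0)·C(7,4) + C(6,1)·C(7,3) = 35 + 210 = 245.
Probability = 245/715 = 49/143.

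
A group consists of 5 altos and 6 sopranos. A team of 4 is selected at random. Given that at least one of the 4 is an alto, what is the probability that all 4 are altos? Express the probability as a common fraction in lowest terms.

Work in counts. Selections with at least one alto: C(11,4) − C(6,4) = 330 − 15 = 315.
Of those, selections where all 4 are altos: C(5,4) = 5.
Conditional probability = 5/315 = 1/63.

1/63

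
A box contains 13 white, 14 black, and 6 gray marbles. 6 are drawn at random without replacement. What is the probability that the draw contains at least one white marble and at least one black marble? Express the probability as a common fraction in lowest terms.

There are C(33,6) = 1107568 possible draws.
By inclusion-exclusion on the complements, draws missing all white or all black: C(20,6) + C(19,6) − C(6,6) = 38760 + 27132 − 1 = 65891.
So draws with at least one of each: 1107568 − 65891 = 1041677, probability 1041677/1107568 = 148811/158224.

148811/158224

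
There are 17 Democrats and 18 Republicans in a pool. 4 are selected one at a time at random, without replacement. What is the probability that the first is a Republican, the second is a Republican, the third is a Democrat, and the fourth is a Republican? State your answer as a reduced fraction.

51/770

Multiply the conditional probabilities at each draw: 18/35 · 17/34 · 17/33 · 16/32 = 83232/1256640 = 51/770.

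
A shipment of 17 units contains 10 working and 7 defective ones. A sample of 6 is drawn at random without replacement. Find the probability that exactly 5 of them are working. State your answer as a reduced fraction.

63/442

The sample space is all 6-subsets of the 17: C(17,6) = 12376.
Selections with exactly 5 working: choose 5 of the 10 working and 1 of the 7 defective, C(10,5)·C(7,1) = 252·7 = 1764.
Probability = 1764/12376 = 63/442.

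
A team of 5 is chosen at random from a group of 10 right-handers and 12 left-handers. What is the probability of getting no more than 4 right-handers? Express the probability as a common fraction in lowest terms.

207/209

Total selections: C(22,5) = 26334.
The complement is exactly 5 right-handers: C(10,5)·C(12,0) = 252.
Probability = 1 − 252/26334 = 26082/26334 = 207/209.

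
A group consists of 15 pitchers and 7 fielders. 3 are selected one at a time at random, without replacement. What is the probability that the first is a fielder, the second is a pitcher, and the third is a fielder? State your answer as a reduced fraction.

Multiply the conditional probabilities at each draw: 7/22 · 15/21 · 6/20 = 630/9240 = 3/44.

3/44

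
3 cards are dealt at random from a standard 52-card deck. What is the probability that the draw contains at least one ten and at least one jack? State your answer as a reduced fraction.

188/5525

There are C(52,3) = 22100 possible draws.
By inclusion-exclusion on the complements, draws missing all tens or all jacks: C(48,3) + C(48,3) − C(44,3) = 17296 + 17296 − 13244 = 21348.
So draws with at least one of each: 22100 − 21348 = 752, probability 752/22100 = 188/5525.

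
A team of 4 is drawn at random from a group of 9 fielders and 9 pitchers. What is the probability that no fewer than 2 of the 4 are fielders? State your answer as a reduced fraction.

121/170

There are C(18,4) = 3060 ways to choose the 4.
Count the complement (fewer than 2 fielders): C(9,0)·C(9,4) + C(9,1)·C(9,3) = 126 + 756 = 882.
Probability = 1 − 882/3060 = 2178/3060 = 121/170.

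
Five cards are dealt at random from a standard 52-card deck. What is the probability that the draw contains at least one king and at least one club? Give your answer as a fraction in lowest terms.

There are C(52,5) = 2598960 possible draws.
By inclusion-exclusion on the complements, draws missing all kings or all clubs: C(48,5) + C(39,5) − C(36,5) = 1712304 + 575757 − 376992 = 1911069.
So draws with at least one of each: 2598960 − 1911069 = 687891, probability 687891/2598960 = 229297/866320.

229297/866320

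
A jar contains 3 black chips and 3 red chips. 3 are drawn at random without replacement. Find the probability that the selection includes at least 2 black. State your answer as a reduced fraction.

1/2

Total selections: C(6,3) = 20.
Favorable selections (at least 2 black): C(3,2)·C(3,1) + C(3,3)·C(3,0) = 9 + 1 = 10.
Probability = 10/20 = 1/2.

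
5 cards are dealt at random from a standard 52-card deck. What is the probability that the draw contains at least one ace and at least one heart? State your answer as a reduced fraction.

There are C(52,5) = 2598960 possible draws.
By inclusion-exclusion on the complements, draws missing all aces or all hearts: C(48,5) + C(39,5) − C(36,5) = 1712304 + 575757 − 376992 = 1911069.
So draws with at least one of each: 2598960 − 1911069 = 687891, probability 687891/2598960 = 229297/866320.

229297/866320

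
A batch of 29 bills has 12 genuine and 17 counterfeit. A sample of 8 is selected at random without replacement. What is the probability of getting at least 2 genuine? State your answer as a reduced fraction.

There are C(29,8) = 4292145 ways to choose the 8.
Count the complement (fewer than 2 genuine): C(12,0)·C(17,8) + C(12,1)·C(17,7) = 24310 + 233376 = 257686.
Probability = 1 − 257686/4292145 = 4034459/4292145 = 28213/30015.

28213/30015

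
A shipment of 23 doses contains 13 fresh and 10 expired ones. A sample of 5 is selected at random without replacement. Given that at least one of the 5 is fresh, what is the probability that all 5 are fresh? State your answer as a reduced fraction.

Work in counts. Selections with at least one fresh: C(23,5) − C(10,5) = 33649 − 252 = 33397.
Of those, selections where all 5 are fresh: C(13,5) = 1287.
Conditional probability = 1287/33397 = 99/2569.

99/2569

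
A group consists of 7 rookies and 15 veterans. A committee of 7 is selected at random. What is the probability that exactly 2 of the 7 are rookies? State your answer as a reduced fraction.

There are C(22,7) = 170544 ways to choose 7 from 22.
Selections with exactly 2 rookies: choose 2 of the 7 rookies and 5 of the 15 veterans, C(7,2)·C(15,5) = 21·3003 = 63063.
Probability = 63063/170544 = 1911/5168.

1911/5168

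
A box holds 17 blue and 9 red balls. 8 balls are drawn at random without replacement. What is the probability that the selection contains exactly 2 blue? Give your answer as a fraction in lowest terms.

Total number of selections: C(26,8) = 1562275.
Selections with exactly 2 blue: choose 2 of the 17 blue and 6 of the 9 red, C(17,2)·C(9,6) = 136·84 = 11424.
Probability = 11424/1562275.

11424/1562275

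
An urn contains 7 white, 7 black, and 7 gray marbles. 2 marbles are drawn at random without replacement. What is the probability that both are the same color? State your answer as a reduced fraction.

3/10

There are C(21,2) = 210 ways to draw 2 marbles.
All same color: C(7,2) + C(7,2) + C(7,2) = 21 + 21 + 21 = 63.
Probability = 63/210 = 3/10.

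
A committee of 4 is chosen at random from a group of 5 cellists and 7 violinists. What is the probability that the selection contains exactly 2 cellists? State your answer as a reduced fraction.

There are C(12,4) = 495 ways to choose 4 from 12.
Selections with exactly 2 cellists: choose 2 of the 5 cellists and 2 of the 7 violinists, C(5,2)·C(7,2) = 10·21 = 210.
Probability = 210/495 = 14/33.

14/33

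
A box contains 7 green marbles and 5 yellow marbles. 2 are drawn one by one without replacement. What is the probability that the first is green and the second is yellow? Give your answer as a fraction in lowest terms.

35/132

Multiply the conditional probabilities at each draw: 7/12 · 5/11 = 35/132.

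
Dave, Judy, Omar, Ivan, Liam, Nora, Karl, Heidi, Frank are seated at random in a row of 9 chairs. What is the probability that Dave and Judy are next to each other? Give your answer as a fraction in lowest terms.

2/9

There are 9! = 362880 arrangements.
Treat Dave and Judy as a block: 8! arrangements of the blocks × 2 orders within the block = 2·40320 = 80640.
Probability = 80640/362880 = 2/9.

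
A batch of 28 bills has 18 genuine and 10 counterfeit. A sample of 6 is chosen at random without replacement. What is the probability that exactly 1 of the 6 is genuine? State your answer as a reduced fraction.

There are C(28,6) = 376740 ways to choose 6 from 28.
Selections with exactly 1 genuine: choose 1 of the 18 genuine and 5 of the 10 counterfeit, C(18,1)·C(10,5) = 18·252 = 4536.
Probability = 4536/376740 = 18/1495.

18/1495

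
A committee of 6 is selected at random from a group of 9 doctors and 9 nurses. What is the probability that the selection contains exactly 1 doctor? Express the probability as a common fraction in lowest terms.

27/442

The sample space is all 6-subsets of the 18: C(18,6) = 18564.
Selections with exactly 1 doctor: choose 1 of the 9 doctors and 5 of the 9 nurses, C(9,1)·C(9,5) = 9·126 = 1134.
Probability = 1134/18564 = 27/442.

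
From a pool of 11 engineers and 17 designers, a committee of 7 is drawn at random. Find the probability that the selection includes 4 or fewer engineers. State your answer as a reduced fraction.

Total selections: C(28,7) = 1184040.
Count the complement (more than 4 engineers): C(11,5)·C(17,2) + C(11,6)·C(17,1) + C(11,7)·C(17,0) = 62832 + 7854 + 330 = 71016.
Probability = 1 − 71016/1184040 = 1113024/1184040 = 4216/4485.

4216/4485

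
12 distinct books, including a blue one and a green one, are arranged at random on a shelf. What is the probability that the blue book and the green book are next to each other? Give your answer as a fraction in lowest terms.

There are 12! = 479001600 arrangements.
Treat the blue book and the green book as a block: 11! arrangements of the blocks × 2 orders within the block = 2·39916800 = 79833600.
Probability = 79833600/479001600 = 1/6.

1/6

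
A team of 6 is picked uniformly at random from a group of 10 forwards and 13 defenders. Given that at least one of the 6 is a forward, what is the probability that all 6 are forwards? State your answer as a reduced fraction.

Work in counts. Selections with at least one forward: C(23,6) − C(13,6) = 100947 − 1716 = 99231.
Of those, selections where all 6 are forwards: C(10,6) = 210.
Conditional probability = 210/99231 = 70/33077.

70/33077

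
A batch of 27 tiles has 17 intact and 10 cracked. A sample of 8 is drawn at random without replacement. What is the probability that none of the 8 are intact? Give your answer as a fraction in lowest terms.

There are C(27,8) = 2220075 possible selections.
Selections with no intact (all cracked): C(10,8) = 45.
Probability = 45/2220075 = 1/49335.

1/49335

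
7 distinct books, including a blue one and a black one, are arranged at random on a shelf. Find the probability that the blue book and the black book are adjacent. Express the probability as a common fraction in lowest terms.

There are 7! = 5040 arrangements.
Treat the blue book and the black book as a block: 6! arrangements of the blocks × 2 orders within the block = 2·720 = 1440.
Probability = 1440/5040 = 2/7.

2/7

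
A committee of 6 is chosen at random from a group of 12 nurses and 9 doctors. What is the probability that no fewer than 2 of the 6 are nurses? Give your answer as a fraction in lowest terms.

Total selections: C(21,6) = 54264.
Favorable selections (no fewer than 2 nurses): C(12,2)·C(9,4) + C(12,3)·C(9,3) + C(12,4)·C(9,2) + C(12,5)·C(9,1) + C(12,6)·C(9,0) = 8316 + 18480 + 17820 + 7128 + 924 = 52668.
Probability = 52668/54264 = 33/34.

33/34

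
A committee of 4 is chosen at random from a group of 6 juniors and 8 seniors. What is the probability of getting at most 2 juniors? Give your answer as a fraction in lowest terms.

There are C(14,4) = 1001 ways to choose the 4.
Count the complement (more than 2 juniors): C(6,3)·C(8,1) + C(6,4)·C(8,0) = 160 + 15 = 175.
Probability = 1 − 175/1001 = 826/1001 = 118/143.

118/143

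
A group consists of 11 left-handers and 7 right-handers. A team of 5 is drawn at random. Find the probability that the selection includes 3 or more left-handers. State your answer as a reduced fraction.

Total selections: C(18,5) = 8568.
Favorable selections (3 or more left-handers): C(11,3)·C(7,2) + C(11,4)·C(7,1) + C(11,5)·C(7,0) = 3465 + 2310 + 462 = 6237.
Probability = 6237/8568 = 99/136.

99/136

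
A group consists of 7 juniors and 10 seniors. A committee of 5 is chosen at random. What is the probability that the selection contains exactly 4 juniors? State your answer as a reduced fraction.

There are C(17,5) = 6188 ways to choose 5 from 17.
Selections with exactly 4 juniors: choose 4 of the 7 juniors and 1 of the 10 seniors, C(7,4)·C(10,1) = 35·10 = 350.
Probability = 350/6188 = 25/442.

25/442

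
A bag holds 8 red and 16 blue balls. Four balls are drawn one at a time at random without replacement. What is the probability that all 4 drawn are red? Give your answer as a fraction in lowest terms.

Multiply the conditional probabilities at each draw: 8/24 · 7/23 · 6/22 · 5/21 = 1680/255024 = 5/759.

5/759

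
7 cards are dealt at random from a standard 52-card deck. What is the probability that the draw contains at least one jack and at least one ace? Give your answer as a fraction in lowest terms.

There are C(52,7) = 133784560 possible draws.
By inclusion-exclusion on the complements, draws missing all jacks or all aces: C(48,7) + C(48,7) − C(44,7) = 73629072 + 73629072 − 38320568 = 108937576.
So draws with at least one of each: 133784560 − 108937576 = 24846984, probability 24846984/133784560 = 3105873/16723070.

3105873/16723070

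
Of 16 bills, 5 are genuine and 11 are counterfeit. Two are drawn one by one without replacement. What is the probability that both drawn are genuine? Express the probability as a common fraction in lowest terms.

1/12

Multiply the conditional probabilities at each draw: 5/16 · 4/15 = 20/240 = 1/12.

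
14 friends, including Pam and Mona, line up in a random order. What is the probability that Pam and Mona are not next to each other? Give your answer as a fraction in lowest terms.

There are 14! = 87178291200 arrangements.
Arrangements with Pam and Mona adjacent: 2·13! = 12454041600.
So not adjacent: 87178291200 − 12454041600 = 74724249600, probability 74724249600/87178291200 = 6/7.

6/7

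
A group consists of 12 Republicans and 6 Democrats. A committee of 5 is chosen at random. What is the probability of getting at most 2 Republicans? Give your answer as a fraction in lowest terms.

251/1428

Total selections: C(18,5) = 8568.
Favorable selections (at most 2 Republicans): C(12,0)·C(6,5) + C(12,1)·C(6,4) + C(12,2)·C(6,3) = 6 + 180 + 1320 = 1506.
Probability = 1506/8568 = 251/1428.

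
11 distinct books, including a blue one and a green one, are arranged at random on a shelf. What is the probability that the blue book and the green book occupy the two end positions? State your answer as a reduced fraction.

1/55

There are 11! = 39916800 arrangements.
Place the blue book and the green book at the ends in 2 ways, arrange the remaining 9 in 9! = 362880 ways: 2·362880 = 725760.
Probability = 725760/39916800 = 1/55.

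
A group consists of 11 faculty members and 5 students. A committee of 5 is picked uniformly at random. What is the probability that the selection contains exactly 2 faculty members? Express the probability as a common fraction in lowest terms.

Total number of selections: C(16,5) = 4368.
Selections with exactly 2 faculty members: choose 2 of the 11 faculty members and 3 of the 5 students, C(11,2)·C(5,3) = 55·10 = 550.
Probability = 550/4368 = 275/2184.

275/2184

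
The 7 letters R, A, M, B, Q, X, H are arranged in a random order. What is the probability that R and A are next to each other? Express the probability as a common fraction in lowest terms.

There are 7! = 5040 arrangements.
Treat R and A as a block: 6! arrangements of the blocks × 2 orders within the block = 2·720 = 1440.
Probability = 1440/5040 = 2/7.

2/7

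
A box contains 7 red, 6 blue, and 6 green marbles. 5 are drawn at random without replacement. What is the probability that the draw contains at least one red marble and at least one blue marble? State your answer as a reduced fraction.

3185/3876

There are C(19,5) = 11628 possible draws.
By inclusion-exclusion on the complements, draws missing all red or all blue: C(12,5) + C(13,5) − C(6,5) = 792 + 1287 − 6 = 2073.
So draws with at least one of each: 11628 − 2073 = 9555, probability 9555/11628 = 3185/3876.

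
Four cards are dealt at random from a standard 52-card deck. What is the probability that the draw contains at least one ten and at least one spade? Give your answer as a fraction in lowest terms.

There are C(52,4) = 270725 possible draws.
By inclusion-exclusion on the complements, draws missing all tens or all spades: C(48,4) + C(39,4) − C(36,4) = 194580 + 82251 − 58905 = 217926.
So draws with at least one of each: 270725 − 217926 = 52799, probability 52799/270725.

52799/270725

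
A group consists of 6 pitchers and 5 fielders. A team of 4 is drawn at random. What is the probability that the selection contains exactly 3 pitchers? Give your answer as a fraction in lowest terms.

There are C(11,4) = 330 ways to choose 4 from 11.
Selections with exactly 3 pitchers: choose 3 of the 6 pitchers and 1 of the 5 fielders, C(6,3)·C(5,1) = 20·5 = 100.
Probability = 100/330 = 10/33.

10/33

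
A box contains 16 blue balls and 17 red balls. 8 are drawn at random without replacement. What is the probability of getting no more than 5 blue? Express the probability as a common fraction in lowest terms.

There are C(33,8) = 13884156 ways to choose the 8.
Count the complement (more than 5 blue): C(16,6)·C(17,2) + C(16,7)·C(17,1) + C(16,8)·C(17,0) = 1089088 + 194480 + 12870 = 1296438.
Probability = 1 − 1296438/13884156 = 12587718/13884156 = 14671/16182.

14671/16182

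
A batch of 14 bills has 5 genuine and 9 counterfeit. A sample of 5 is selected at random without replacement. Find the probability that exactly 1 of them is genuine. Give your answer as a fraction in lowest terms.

Total number of selections: C(14,5) = 2002.
Selections with exactly 1 genuine: choose 1 of the 5 genuine and 4 of the 9 counterfeit, C(5,1)·C(9,4) = 5·126 = 630.
Probability = 630/2002 = 45/143.

45/143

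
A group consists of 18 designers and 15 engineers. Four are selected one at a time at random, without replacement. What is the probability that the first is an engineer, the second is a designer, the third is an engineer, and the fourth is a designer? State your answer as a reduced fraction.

Multiply the conditional probabilities at each draw: 15/33 · 18/32 · 14/31 · 17/30 = 64260/982080 = 357/5456.

357/5456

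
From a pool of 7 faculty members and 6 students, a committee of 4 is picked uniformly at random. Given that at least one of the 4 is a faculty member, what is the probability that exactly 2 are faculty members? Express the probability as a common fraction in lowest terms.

9/20

Work in counts. Selections with at least one faculty member: C(13,4) − C(6,4) = 715 − 15 = 700.
Of those, selections where exactly 2 are faculty members: C(7,2)·C(6,2) = 21·15 = 315.
Conditional probability = 315/700 = 9/20.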